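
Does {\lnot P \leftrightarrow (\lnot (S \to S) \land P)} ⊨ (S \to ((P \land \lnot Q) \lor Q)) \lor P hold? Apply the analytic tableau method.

Yes

Initial set: {(\lnot P \leftrightarrow (\lnot (S \to S) \land P)); \lnot ((S \to ((P \land \lnot Q) \lor Q)) \lor P)}.
\lnot ((S \to ((P \land \lnot Q) \lor Q)) \lor P): α-rule — add \lnot (S \to ((P \land \lnot Q) \lor Q)), \lnot P.
\lnot (S \to ((P \land \lnot Q) \lor Q)): α-rule — add S, \lnot ((P \land \lnot Q) \lor Q).
\lnot ((P \land \lnot Q) \lor Q): α-rule — add \lnot (P \land \lnot Q), \lnot Q.
(\lnot P \leftrightarrow (\lnot (S \to S) \land P)): β-rule — branch into \lnot P, (\lnot (S \to S) \land P)  //  \lnot \lnot P, \lnot (\lnot (S \to S) \land P).
  branch 1 (add \lnot P, (\lnot (S \to S) \land P)):
    (\lnot (S \to S) \land P): α-rule — add \lnot (S \to S), P.
    × closes — contains both P and \lnot P.
  branch 2 (add \lnot \lnot P, \lnot (\lnot (S \to S) \land P)):
    × closes — contains both P and \lnot P.
All 2 branches close.
Every branch closed, so the premises entail the conclusion.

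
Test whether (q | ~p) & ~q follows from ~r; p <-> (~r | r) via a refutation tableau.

Initial set: {T ~r; T (p <-> (~r | r)); F ((q | ~p) & ~q)}.
T (p <-> (~r | r)): β-rule — branch into T p, T (~r | r)  //  F p, F (~r | r).
  branch 1 (add T p, T (~r | r)):
    F ((q | ~p) & ~q): β-rule — branch into F (q | ~p)  //  F ~q.
      branch 1.1 (add F (q | ~p)):
        F (q | ~p): α-rule — add F q, F ~p.
        T (~r | r): β-rule — branch into T ~r  //  T r.
          branch 1.1.1 (add T ~r):
            ○ open, literals {p=true, q=false, r=false}.
          branch 1.1.2 (add T r):
            × closes — contains both r and ~r.
      branch 1.2 (add F ~q):
        T (~r | r): β-rule — branch into T ~r  //  T r.
          branch 1.2.1 (add T ~r):
            ○ open, literals {p=true, q=true, r=false}.
          branch 1.2.2 (add T r):
            × closes — contains both r and ~r.
  branch 2 (add F p, F (~r | r)):
    F (~r | r): α-rule — add F ~r, F r.
    × closes — contains both r and ~r.
3 branches closed, 2 open.
An open branch gives a countermodel: p=true, q=false, r=false (unmentioned atoms arbitrary); the premises hold there but the conclusion fails.

No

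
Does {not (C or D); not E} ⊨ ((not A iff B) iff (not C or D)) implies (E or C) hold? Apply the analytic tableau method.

No

Initial set: {not (C or D); not E; not (((not A iff B) iff (not C or D)) implies (E or C))}.
not (C or D): α-rule — add not C, not D.
not (((not A iff B) iff (not C or D)) implies (E or C)): α-rule — add ((not A iff B) iff (not C or D)), not (E or C).
not (E or C): α-rule — add not E, not C.
((not A iff B) iff (not C or D)): β-rule — branch into (not A iff B), (not C or D)  //  not (not A iff B), not (not C or D).
  branch 1 (add (not A iff B), (not C or D)):
    (not A iff B): β-rule — branch into not A, B  //  not not A, not B.
      branch 1.1 (add not A, B):
        (not C or D): β-rule — branch into not C  //  D.
          branch 1.1.1 (add not C):
            ○ open, literals {A=false, B=true, C=false, D=false, E=false}.
          branch 1.1.2 (add D):
            × closes — contains both D and not D.
      branch 1.2 (add not not A, not B):
        (not C or D): β-rule — branch into not C  //  D.
          branch 1.2.1 (add not C):
            ○ open, literals {A=true, B=false, C=false, D=false, E=false}.
          branch 1.2.2 (add D):
            × closes — contains both D and not D.
  branch 2 (add not (not A iff B), not (not C or D)):
    not (not C or D): α-rule — add not not C, not D.
    × closes — contains both C and not C.
3 branches closed, 2 open.
An open branch gives a countermodel: A=false, B=true, C=false, D=false, E=false (unmentioned atoms arbitrary); the premises hold there but the conclusion fails.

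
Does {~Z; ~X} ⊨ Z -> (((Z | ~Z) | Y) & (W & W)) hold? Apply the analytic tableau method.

Initial set: {T ~Z; T ~X; F (Z -> (((Z | ~Z) | Y) & (W & W)))}.
F (Z -> (((Z | ~Z) | Y) & (W & W))): α-rule — add T Z, F (((Z | ~Z) | Y) & (W & W)).
× closes — contains both Z and ~Z.
All 1 branch closes.
Every branch closed, so the premises entail the conclusion.

Yes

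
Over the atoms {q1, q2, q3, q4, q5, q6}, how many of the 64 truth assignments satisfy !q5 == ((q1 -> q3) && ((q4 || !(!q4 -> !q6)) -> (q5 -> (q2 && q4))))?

44

Initial set: {(!q5 == ((q1 -> q3) && ((q4 || !(!q4 -> !q6)) -> (q5 -> (q2 && q4)))))}.
(!q5 == ((q1 -> q3) && ((q4 || !(!q4 -> !q6)) -> (q5 -> (q2 && q4))))): β-rule — branch into !q5, ((q1 -> q3) && ((q4 || !(!q4 -> !q6)) -> (q5 -> (q2 && q4))))  //  !!q5, !((q1 -> q3) && ((q4 || !(!q4 -> !q6)) -> (q5 -> (q2 && q4)))).
  branch 1 (add !q5, ((q1 -> q3) && ((q4 || !(!q4 -> !q6)) -> (q5 -> (q2 && q4))))):
    ((q1 -> q3) && ((q4 || !(!q4 -> !q6)) -> (q5 -> (q2 && q4)))): α-rule — add (q1 -> q3), ((q4 || !(!q4 -> !q6)) -> (q5 -> (q2 && q4))).
    (q1 -> q3): β-rule — branch into !q1  //  q3.
      branch 1.1 (add !q1):
        ((q4 || !(!q4 -> !q6)) -> (q5 -> (q2 && q4))): β-rule — branch into !(q4 || !(!q4 -> !q6))  //  (q5 -> (q2 && q4)).
          branch 1.1.1 (add !(q4 || !(!q4 -> !q6))):
            !(q4 || !(!q4 -> !q6)): α-rule — add !q4, !!(!q4 -> !q6).
            !!(!q4 -> !q6): β-rule — branch into !!q4  //  !q6.
              branch 1.1.1.1 (add !!q4):
                × closes — contains both q4 and !q4.
              branch 1.1.1.2 (add !q6):
                ○ open, literals {q1=0, q4=0, q5=0, q6=0}.
          branch 1.1.2 (add (q5 -> (q2 && q4))):
            (q5 -> (q2 && q4)): β-rule — branch into !q5  //  (q2 && q4).
              branch 1.1.2.1 (add !q5):
                ○ open, literals {q1=0, q5=0}.
              branch 1.1.2.2 (add (q2 && q4)):
                (q2 && q4): α-rule — add q2, q4.
                ○ open, literals {q1=0, q2=1, q4=1, q5=0}.
      branch 1.2 (add q3):
        ((q4 || !(!q4 -> !q6)) -> (q5 -> (q2 && q4))): β-rule — branch into !(q4 || !(!q4 -> !q6))  //  (q5 -> (q2 && q4)).
          branch 1.2.1 (add !(q4 || !(!q4 -> !q6))):
            !(q4 || !(!q4 -> !q6)): α-rule — add !q4, !!(!q4 -> !q6).
            !!(!q4 -> !q6): β-rule — branch into !!q4  //  !q6.
              branch 1.2.1.1 (add !!q4):
                × closes — contains both q4 and !q4.
              branch 1.2.1.2 (add !q6):
                ○ open, literals {q3=1, q4=0, q5=0, q6=0}.
          branch 1.2.2 (add (q5 -> (q2 && q4))):
            (q5 -> (q2 && q4)): β-rule — branch into !q5  //  (q2 && q4).
              branch 1.2.2.1 (add !q5):
                ○ open, literals {q3=1, q5=0}.
              branch 1.2.2.2 (add (q2 && q4)):
                (q2 && q4): α-rule — add q2, q4.
                ○ open, literals {q2=1, q3=1, q4=1, q5=0}.
  branch 2 (add !!q5, !((q1 -> q3) && ((q4 || !(!q4 -> !q6)) -> (q5 -> (q2 && q4))))):
    !((q1 -> q3) && ((q4 || !(!q4 -> !q6)) -> (q5 -> (q2 && q4)))): β-rule — branch into !(q1 -> q3)  //  !((q4 || !(!q4 -> !q6)) -> (q5 -> (q2 && q4))).
      branch 2.1 (add !(q1 -> q3)):
        !(q1 -> q3): α-rule — add q1, !q3.
        ○ open, literals {q1=1, q3=0, q5=1}.
      branch 2.2 (add !((q4 || !(!q4 -> !q6)) -> (q5 -> (q2 && q4)))):
        !((q4 || !(!q4 -> !q6)) -> (q5 -> (q2 && q4))): α-rule — add (q4 || !(!q4 -> !q6)), !(q5 -> (q2 && q4)).
        !(q5 -> (q2 && q4)): α-rule — add q5, !(q2 && q4).
        (q4 || !(!q4 -> !q6)): β-rule — branch into q4  //  !(!q4 -> !q6).
          branch 2.2.1 (add q4):
            !(q2 && q4): β-rule — branch into !q2  //  !q4.
              branch 2.2.1.1 (add !q2):
                ○ open, literals {q2=0, q4=1, q5=1}.
              branch 2.2.1.2 (add !q4):
                × closes — contains both q4 and !q4.
          branch 2.2.2 (add !(!q4 -> !q6)):
            !(!q4 -> !q6): α-rule — add !q4, !!q6.
            !(q2 && q4): β-rule — branch into !q2  //  !q4.
              branch 2.2.2.1 (add !q2):
                ○ open, literals {q2=0, q4=0, q5=1, q6=1}.
              branch 2.2.2.2 (add !q4):
                ○ open, literals {q4=0, q5=1, q6=1}.
3 branches closed, 10 open.
Each open branch fixes some atoms; the unmentioned ones are free. Counting distinct full assignments: branch {q1=0, q4=0, q5=0, q6=0} (q2, q3) contributes 4 new; branch {q1=0, q5=0} (q2, q3, q4, q6) contributes 12 new; branch {q1=0, q2=1, q4=1, q5=0} (q3, q6) contributes 0 new; branch {q3=1, q4=0, q5=0, q6=0} (q1, q2) contributes 2 new; branch {q3=1, q5=0} (q1, q2, q4, q6) contributes 6 new; branch {q2=1, q3=1, q4=1, q5=0} (q1, q6) contributes 0 new; branch {q1=1, q3=0, q5=1} (q2, q4, q6) contributes 8 new; branch {q2=0, q4=1, q5=1} (q1, q3, q6) contributes 6 new; branch {q2=0, q4=0, q5=1, q6=1} (q1, q3) contributes 3 new; branch {q4=0, q5=1, q6=1} (q1, q2, q3) contributes 3 new. Total: 44.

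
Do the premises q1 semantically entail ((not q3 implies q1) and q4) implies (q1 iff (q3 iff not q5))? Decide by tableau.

Initial set: {q1; not (((not q3 implies q1) and q4) implies (q1 iff (q3 iff not q5)))}.
not (((not q3 implies q1) and q4) implies (q1 iff (q3 iff not q5))): α-rule — add ((not q3 implies q1) and q4), not (q1 iff (q3 iff not q5)).
((not q3 implies q1) and q4): α-rule — add (not q3 implies q1), q4.
not (q1 iff (q3 iff not q5)): β-rule — branch into q1, not (q3 iff not q5)  //  not q1, (q3 iff not q5).
  branch 1 (add q1, not (q3 iff not q5)):
    (not q3 implies q1): β-rule — branch into not not q3  //  q1.
      branch 1.1 (add not not q3):
        not (q3 iff not q5): β-rule — branch into q3, not not q5  //  not q3, not q5.
          branch 1.1.1 (add q3, not not q5):
            ○ open, literals {q1=T, q3=T, q4=T, q5=T}.
          branch 1.1.2 (add not q3, not q5):
            × closes — contains both q3 and not q3.
      branch 1.2 (add q1):
        not (q3 iff not q5): β-rule — branch into q3, not not q5  //  not q3, not q5.
          branch 1.2.1 (add q3, not not q5):
            ○ open, literals {q1=T, q3=T, q4=T, q5=T}.
          branch 1.2.2 (add not q3, not q5):
            ○ open, literals {q1=T, q3=F, q4=T, q5=F}.
  branch 2 (add not q1, (q3 iff not q5)):
    × closes — contains both q1 and not q1.
2 branches closed, 3 open.
An open branch gives a countermodel: q1=T, q3=T, q4=T, q5=T (unmentioned atoms arbitrary); the premises hold there but the conclusion fails.

No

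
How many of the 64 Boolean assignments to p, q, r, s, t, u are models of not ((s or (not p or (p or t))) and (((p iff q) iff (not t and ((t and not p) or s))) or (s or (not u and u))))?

Initial set: {not ((s or (not p or (p or t))) and (((p iff q) iff (not t and ((t and not p) or s))) or (s or (not u and u))))}.
not ((s or (not p or (p or t))) and (((p iff q) iff (not t and ((t and not p) or s))) or (s or (not u and u)))): β-rule — branch into not (s or (not p or (p or t)))  //  not (((p iff q) iff (not t and ((t and not p) or s))) or (s or (not u and u))).
  branch 1 (add not (s or (not p or (p or t)))):
    not (s or (not p or (p or t))): α-rule — add not s, not (not p or (p or t)).
    not (not p or (p or t)): α-rule — add not not p, not (p or t).
    not (p or t): α-rule — add not p, not t.
    × closes — contains both p and not p.
  branch 2 (add not (((p iff q) iff (not t and ((t and not p) or s))) or (s or (not u and u)))):
    not (((p iff q) iff (not t and ((t and not p) or s))) or (s or (not u and u))): α-rule — add not ((p iff q) iff (not t and ((t and not p) or s))), not (s or (not u and u)).
    not (s or (not u and u)): α-rule — add not s, not (not u and u).
    not ((p iff q) iff (not t and ((t and not p) or s))): β-rule — branch into (p iff q), not (not t and ((t and not p) or s))  //  not (p iff q), (not t and ((t and not p) or s)).
      branch 2.1 (add (p iff q), not (not t and ((t and not p) or s))):
        not (not u and u): β-rule — branch into not not u  //  not u.
          branch 2.1.1 (add not not u):
            (p iff q): β-rule — branch into p, q  //  not p, not q.
              branch 2.1.1.1 (add p, q):
                not (not t and ((t and not p) or s)): β-rule — branch into not not t  //  not ((t and not p) or s).
                  branch 2.1.1.1.1 (add not not t):
                    ○ open, literals {p=T, q=T, s=F, t=T, u=T}.
                  branch 2.1.1.1.2 (add not ((t and not p) or s)):
                    not ((t and not p) or s): α-rule — add not (t and not p), not s.
                    not (t and not p): β-rule — branch into not t  //  not not p.
                      branch 2.1.1.1.2.1 (add not t):
                        ○ open, literals {p=T, q=T, s=F, t=F, u=T}.
                      branch 2.1.1.1.2.2 (add not not p):
                        ○ open, literals {p=T, q=T, s=F, u=T}.
              branch 2.1.1.2 (add not p, not q):
                not (not t and ((t and not p) or s)): β-rule — branch into not not t  //  not ((t and not p) or s).
                  branch 2.1.1.2.1 (add not not t):
                    ○ open, literals {p=F, q=F, s=F, t=T, u=T}.
                  branch 2.1.1.2.2 (add not ((t and not p) or s)):
                    not ((t and not p) or s): α-rule — add not (t and not p), not s.
                    not (t and not p): β-rule — branch into not t  //  not not p.
                      branch 2.1.1.2.2.1 (add not t):
                        ○ open, literals {p=F, q=F, s=F, t=F, u=T}.
                      branch 2.1.1.2.2.2 (add not not p):
                        × closes — contains both p and not p.
          branch 2.1.2 (add not u):
            (p iff q): β-rule — branch into p, q  //  not p, not q.
              branch 2.1.2.1 (add p, q):
                not (not t and ((t and not p) or s)): β-rule — branch into not not t  //  not ((t and not p) or s).
                  branch 2.1.2.1.1 (add not not t):
                    ○ open, literals {p=T, q=T, s=F, t=T, u=F}.
                  branch 2.1.2.1.2 (add not ((t and not p) or s)):
                    not ((t and not p) or s): α-rule — add not (t and not p), not s.
                    not (t and not p): β-rule — branch into not t  //  not not p.
                      branch 2.1.2.1.2.1 (add not t):
                        ○ open, literals {p=T, q=T, s=F, t=F, u=F}.
                      branch 2.1.2.1.2.2 (add not not p):
                        ○ open, literals {p=T, q=T, s=F, u=F}.
              branch 2.1.2.2 (add not p, not q):
                not (not t and ((t and not p) or s)): β-rule — branch into not not t  //  not ((t and not p) or s).
                  branch 2.1.2.2.1 (add not not t):
                    ○ open, literals {p=F, q=F, s=F, t=T, u=F}.
                  branch 2.1.2.2.2 (add not ((t and not p) or s)):
                    not ((t and not p) or s): α-rule — add not (t and not p), not s.
                    not (t and not p): β-rule — branch into not t  //  not not p.
                      branch 2.1.2.2.2.1 (add not t):
                        ○ open, literals {p=F, q=F, s=F, t=F, u=F}.
                      branch 2.1.2.2.2.2 (add not not p):
                        × closes — contains both p and not p.
      branch 2.2 (add not (p iff q), (not t and ((t and not p) or s))):
        (not t and ((t and not p) or s)): α-rule — add not t, ((t and not p) or s).
        not (not u and u): β-rule — branch into not not u  //  not u.
          branch 2.2.1 (add not not u):
            not (p iff q): β-rule — branch into p, not q  //  not p, q.
              branch 2.2.1.1 (add p, not q):
                ((t and not p) or s): β-rule — branch into (t and not p)  //  s.
                  branch 2.2.1.1.1 (add (t and not p)):
                    (t and not p): α-rule — add t, not p.
                    × closes — contains both t and not t.
                  branch 2.2.1.1.2 (add s):
                    × closes — contains both s and not s.
              branch 2.2.1.2 (add not p, q):
                ((t and not p) or s): β-rule — branch into (t and not p)  //  s.
                  branch 2.2.1.2.1 (add (t and not p)):
                    (t and not p): α-rule — add t, not p.
                    × closes — contains both t and not t.
                  branch 2.2.1.2.2 (add s):
                    × closes — contains both s and not s.
          branch 2.2.2 (add not u):
            not (p iff q): β-rule — branch into p, not q  //  not p, q.
              branch 2.2.2.1 (add p, not q):
                ((t and not p) or s): β-rule — branch into (t and not p)  //  s.
                  branch 2.2.2.1.1 (add (t and not p)):
                    (t and not p): α-rule — add t, not p.
                    × closes — contains both t and not t.
                  branch 2.2.2.1.2 (add s):
                    × closes — contains both s and not s.
              branch 2.2.2.2 (add not p, q):
                ((t and not p) or s): β-rule — branch into (t and not p)  //  s.
                  branch 2.2.2.2.1 (add (t and not p)):
                    (t and not p): α-rule — add t, not p.
                    × closes — contains both t and not t.
                  branch 2.2.2.2.2 (add s):
                    × closes — contains both s and not s.
11 branches closed, 10 open.
Each open branch fixes some atoms; the unmentioned ones are free. Counting distinct full assignments: branch {p=T, q=T, s=F, t=T, u=T} (r) contributes 2 new; branch {p=T, q=T, s=F, t=F, u=T} (r) contributes 2 new; branch {p=T, q=T, s=F, u=T} (r, t) contributes 0 new; branch {p=F, q=F, s=F, t=T, u=T} (r) contributes 2 new; branch {p=F, q=F, s=F, t=F, u=T} (r) contributes 2 new; branch {p=T, q=T, s=F, t=T, u=F} (r) contributes 2 new; branch {p=T, q=T, s=F, t=F, u=F} (r) contributes 2 new; branch {p=T, q=T, s=F, u=F} (r, t) contributes 0 new; branch {p=F, q=F, s=F, t=T, u=F} (r) contributes 2 new; branch {p=F, q=F, s=F, t=F, u=F} (r) contributes 2 new. Total: 16.

16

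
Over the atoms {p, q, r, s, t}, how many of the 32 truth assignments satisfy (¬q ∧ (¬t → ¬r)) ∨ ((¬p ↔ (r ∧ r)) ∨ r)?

Initial set: {((¬q ∧ (¬t → ¬r)) ∨ ((¬p ↔ (r ∧ r)) ∨ r))}.
((¬q ∧ (¬t → ¬r)) ∨ ((¬p ↔ (r ∧ r)) ∨ r)): β-rule — branch into (¬q ∧ (¬t → ¬r))  //  ((¬p ↔ (r ∧ r)) ∨ r).
  branch 1 (add (¬q ∧ (¬t → ¬r))):
    (¬q ∧ (¬t → ¬r)): α-rule — add ¬q, (¬t → ¬r).
    (¬t → ¬r): β-rule — branch into ¬¬t  //  ¬r.
      branch 1.1 (add ¬¬t):
        ○ open, literals {q=F, t=T}.
      branch 1.2 (add ¬r):
        ○ open, literals {q=F, r=F}.
  branch 2 (add ((¬p ↔ (r ∧ r)) ∨ r)):
    ((¬p ↔ (r ∧ r)) ∨ r): β-rule — branch into (¬p ↔ (r ∧ r))  //  r.
      branch 2.1 (add (¬p ↔ (r ∧ r))):
        (¬p ↔ (r ∧ r)): β-rule — branch into ¬p, (r ∧ r)  //  ¬¬p, ¬(r ∧ r).
          branch 2.1.1 (add ¬p, (r ∧ r)):
            (r ∧ r): α-rule — add r, r.
            ○ open, literals {p=F, r=T}.
          branch 2.1.2 (add ¬¬p, ¬(r ∧ r)):
            ¬(r ∧ r): β-rule — branch into ¬r  //  ¬r.
              branch 2.1.2.1 (add ¬r):
                ○ open, literals {p=T, r=F}.
              branch 2.1.2.2 (add ¬r):
                ○ open, literals {p=T, r=F}.
      branch 2.2 (add r):
        ○ open, literals {r=T}.
0 branches closed, 6 open.
Each open branch fixes some atoms; the unmentioned ones are free. Counting distinct full assignments: branch {q=F, t=T} (p, r, s) contributes 8 new; branch {q=F, r=F} (p, s, t) contributes 4 new; branch {p=F, r=T} (q, s, t) contributes 6 new; branch {p=T, r=F} (q, s, t) contributes 4 new; branch {p=T, r=F} (q, s, t) contributes 0 new; branch {r=T} (p, q, s, t) contributes 6 new. Total: 28.

28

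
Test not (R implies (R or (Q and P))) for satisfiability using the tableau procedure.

Initial set: {T not (R implies (R or (Q and P)))}.
T not (R implies (R or (Q and P))): α-rule — add T R, F (R or (Q and P)).
F (R or (Q and P)): α-rule — add F R, F (Q and P).
× closes — contains both R and not R.
All 1 branch closes.
Every branch closed; the formula is unsatisfiable.

Unsatisfiable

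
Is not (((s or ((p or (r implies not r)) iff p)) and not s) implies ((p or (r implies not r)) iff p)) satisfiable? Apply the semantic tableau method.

Unsatisfiable

Initial set: {not (((s or ((p or (r implies not r)) iff p)) and not s) implies ((p or (r implies not r)) iff p))}.
not (((s or ((p or (r implies not r)) iff p)) and not s) implies ((p or (r implies not r)) iff p)): α-rule — add ((s or ((p or (r implies not r)) iff p)) and not s), not ((p or (r implies not r)) iff p).
((s or ((p or (r implies not r)) iff p)) and not s): α-rule — add (s or ((p or (r implies not r)) iff p)), not s.
not ((p or (r implies not r)) iff p): β-rule — branch into (p or (r implies not r)), not p  //  not (p or (r implies not r)), p.
  branch 1 (add (p or (r implies not r)), not p):
    (s or ((p or (r implies not r)) iff p)): β-rule — branch into s  //  ((p or (r implies not r)) iff p).
      branch 1.1 (add s):
        × closes — contains both s and not s.
      branch 1.2 (add ((p or (r implies not r)) iff p)):
        (p or (r implies not r)): β-rule — branch into p  //  (r implies not r).
          branch 1.2.1 (add p):
            × closes — contains both p and not p.
          branch 1.2.2 (add (r implies not r)):
            ((p or (r implies not r)) iff p): β-rule — branch into (p or (r implies not r)), p  //  not (p or (r implies not r)), not p.
              branch 1.2.2.1 (add (p or (r implies not r)), p):
                × closes — contains both p and not p.
              branch 1.2.2.2 (add not (p or (r implies not r)), not p):
                not (p or (r implies not r)): α-rule — add not p, not (r implies not r).
                not (r implies not r): α-rule — add r, not not r.
                (r implies not r): β-rule — branch into not r  //  not r.
                  branch 1.2.2.2.1 (add not r):
                    × closes — contains both r and not r.
                  branch 1.2.2.2.2 (add not r):
                    × closes — contains both r and not r.
  branch 2 (add not (p or (r implies not r)), p):
    not (p or (r implies not r)): α-rule — add not p, not (r implies not r).
    × closes — contains both p and not p.
All 6 branches close.
Every branch closed; the formula is unsatisfiable.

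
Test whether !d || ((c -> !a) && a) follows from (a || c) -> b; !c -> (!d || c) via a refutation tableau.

No

Initial set: {T ((a || c) -> b); T (!c -> (!d || c)); F (!d || ((c -> !a) && a))}.
F (!d || ((c -> !a) && a)): α-rule — add F !d, F ((c -> !a) && a).
T ((a || c) -> b): β-rule — branch into F (a || c)  //  T b.
  branch 1 (add F (a || c)):
    F (a || c): α-rule — add F a, F c.
    T (!c -> (!d || c)): β-rule — branch into F !c  //  T (!d || c).
      branch 1.1 (add F !c):
        × closes — contains both c and !c.
      branch 1.2 (add T (!d || c)):
        F ((c -> !a) && a): β-rule — branch into F (c -> !a)  //  F a.
          branch 1.2.1 (add F (c -> !a)):
            F (c -> !a): α-rule — add T c, F !a.
            × closes — contains both c and !c.
          branch 1.2.2 (add F a):
            T (!d || c): β-rule — branch into T !d  //  T c.
              branch 1.2.2.1 (add T !d):
                × closes — contains both d and !d.
              branch 1.2.2.2 (add T c):
                × closes — contains both c and !c.
  branch 2 (add T b):
    T (!c -> (!d || c)): β-rule — branch into F !c  //  T (!d || c).
      branch 2.1 (add F !c):
        F ((c -> !a) && a): β-rule — branch into F (c -> !a)  //  F a.
          branch 2.1.1 (add F (c -> !a)):
            F (c -> !a): α-rule — add T c, F !a.
            ○ open, literals {a=T, b=T, c=T, d=T}.
          branch 2.1.2 (add F a):
            ○ open, literals {a=F, b=T, c=T, d=T}.
      branch 2.2 (add T (!d || c)):
        F ((c -> !a) && a): β-rule — branch into F (c -> !a)  //  F a.
          branch 2.2.1 (add F (c -> !a)):
            F (c -> !a): α-rule — add T c, F !a.
            T (!d || c): β-rule — branch into T !d  //  T c.
              branch 2.2.1.1 (add T !d):
                × closes — contains both d and !d.
              branch 2.2.1.2 (add T c):
                ○ open, literals {a=T, b=T, c=T, d=T}.
          branch 2.2.2 (add F a):
            T (!d || c): β-rule — branch into T !d  //  T c.
              branch 2.2.2.1 (add T !d):
                × closes — contains both d and !d.
              branch 2.2.2.2 (add T c):
                ○ open, literals {a=F, b=T, c=T, d=T}.
6 branches closed, 4 open.
An open branch gives a countermodel: a=T, b=T, c=T, d=T (unmentioned atoms arbitrary); the premises hold there but the conclusion fails.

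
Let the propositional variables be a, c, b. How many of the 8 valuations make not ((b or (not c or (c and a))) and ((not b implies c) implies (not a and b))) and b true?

Initial set: {(not ((b or (not c or (c and a))) and ((not b implies c) implies (not a and b))) and b)}.
(not ((b or (not c or (c and a))) and ((not b implies c) implies (not a and b))) and b): α-rule — add not ((b or (not c or (c and a))) and ((not b implies c) implies (not a and b))), b.
not ((b or (not c or (c and a))) and ((not b implies c) implies (not a and b))): β-rule — branch into not (b or (not c or (c and a)))  //  not ((not b implies c) implies (not a and b)).
  branch 1 (add not (b or (not c or (c and a)))):
    not (b or (not c or (c and a))): α-rule — add not b, not (not c or (c and a)).
    × closes — contains both b and not b.
  branch 2 (add not ((not b implies c) implies (not a and b))):
    not ((not b implies c) implies (not a and b)): α-rule — add (not b implies c), not (not a and b).
    (not b implies c): β-rule — branch into not not b  //  c.
      branch 2.1 (add not not b):
        not (not a and b): β-rule — branch into not not a  //  not b.
          branch 2.1.1 (add not not a):
            ○ open, literals {a=true, b=true}.
          branch 2.1.2 (add not b):
            × closes — contains both b and not b.
      branch 2.2 (add c):
        not (not a and b): β-rule — branch into not not a  //  not b.
          branch 2.2.1 (add not not a):
            ○ open, literals {a=true, b=true, c=true}.
          branch 2.2.2 (add not b):
            × closes — contains both b and not b.
3 branches closed, 2 open.
Each open branch fixes some atoms; the unmentioned ones are free. Counting distinct full assignments: branch {a=true, b=true} (c) contributes 2 new; branch {a=true, b=true, c=true} (none free) contributes 0 new. Total: 2.

2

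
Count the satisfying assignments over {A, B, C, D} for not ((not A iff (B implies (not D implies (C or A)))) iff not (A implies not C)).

Initial set: {not ((not A iff (B implies (not D implies (C or A)))) iff not (A implies not C))}.
not ((not A iff (B implies (not D implies (C or A)))) iff not (A implies not C)): β-rule — branch into (not A iff (B implies (not D implies (C or A)))), not not (A implies not C)  //  not (not A iff (B implies (not D implies (C or A)))), not (A implies not C).
  branch 1 (add (not A iff (B implies (not D implies (C or A)))), not not (A implies not C)):
    (not A iff (B implies (not D implies (C or A)))): β-rule — branch into not A, (B implies (not D implies (C or A)))  //  not not A, not (B implies (not D implies (C or A))).
      branch 1.1 (add not A, (B implies (not D implies (C or A)))):
        not not (A implies not C): β-rule — branch into not A  //  not C.
          branch 1.1.1 (add not A):
            (B implies (not D implies (C or A))): β-rule — branch into not B  //  (not D implies (C or A)).
              branch 1.1.1.1 (add not B):
                ○ open, literals {A=F, B=F}.
              branch 1.1.1.2 (add (not D implies (C or A))):
                (not D implies (C or A)): β-rule — branch into not not D  //  (C or A).
                  branch 1.1.1.2.1 (add not not D):
                    ○ open, literals {A=F, D=T}.
                  branch 1.1.1.2.2 (add (C or A)):
                    (C or A): β-rule — branch into C  //  A.
                      branch 1.1.1.2.2.1 (add C):
                        ○ open, literals {A=F, C=T}.
                      branch 1.1.1.2.2.2 (add A):
                        × closes — contains both A and not A.
          branch 1.1.2 (add not C):
            (B implies (not D implies (C or A))): β-rule — branch into not B  //  (not D implies (C or A)).
              branch 1.1.2.1 (add not B):
                ○ open, literals {A=F, B=F, C=F}.
              branch 1.1.2.2 (add (not D implies (C or A))):
                (not D implies (C or A)): β-rule — branch into not not D  //  (C or A).
                  branch 1.1.2.2.1 (add not not D):
                    ○ open, literals {A=F, C=F, D=T}.
                  branch 1.1.2.2.2 (add (C or A)):
                    (C or A): β-rule — branch into C  //  A.
                      branch 1.1.2.2.2.1 (add C):
                        × closes — contains both C and not C.
                      branch 1.1.2.2.2.2 (add A):
                        × closes — contains both A and not A.
      branch 1.2 (add not not A, not (B implies (not D implies (C or A)))):
        not (B implies (not D implies (C or A))): α-rule — add B, not (not D implies (C or A)).
        not (not D implies (C or A)): α-rule — add not D, not (C or A).
        not (C or A): α-rule — add not C, not A.
        × closes — contains both A and not A.
  branch 2 (add not (not A iff (B implies (not D implies (C or A)))), not (A implies not C)):
    not (A implies not C): α-rule — add A, not not C.
    not (not A iff (B implies (not D implies (C or A)))): β-rule — branch into not A, not (B implies (not D implies (C or A)))  //  not not A, (B implies (not D implies (C or A))).
      branch 2.1 (add not A, not (B implies (not D implies (C or A)))):
        × closes — contains both A and not A.
      branch 2.2 (add not not A, (B implies (not D implies (C or A)))):
        (B implies (not D implies (C or A))): β-rule — branch into not B  //  (not D implies (C or A)).
          branch 2.2.1 (add not B):
            ○ open, literals {A=T, B=F, C=T}.
          branch 2.2.2 (add (not D implies (C or A))):
            (not D implies (C or A)): β-rule — branch into not not D  //  (C or A).
              branch 2.2.2.1 (add not not D):
                ○ open, literals {A=T, C=T, D=T}.
              branch 2.2.2.2 (add (C or A)):
                (C or A): β-rule — branch into C  //  A.
                  branch 2.2.2.2.1 (add C):
                    ○ open, literals {A=T, C=T}.
                  branch 2.2.2.2.2 (add A):
                    ○ open, literals {A=T, C=T}.
5 branches closed, 9 open.
Each open branch fixes some atoms; the unmentioned ones are free. Counting distinct full assignments: branch {A=F, B=F} (C, D) contributes 4 new; branch {A=F, D=T} (B, C) contributes 2 new; branch {A=F, C=T} (B, D) contributes 1 new; branch {A=F, B=F, C=F} (D) contributes 0 new; branch {A=F, C=F, D=T} (B) contributes 0 new; branch {A=T, B=F, C=T} (D) contributes 2 new; branch {A=T, C=T, D=T} (B) contributes 1 new; branch {A=T, C=T} (B, D) contributes 1 new; branch {A=T, C=T} (B, D) contributes 0 new. Total: 11.

11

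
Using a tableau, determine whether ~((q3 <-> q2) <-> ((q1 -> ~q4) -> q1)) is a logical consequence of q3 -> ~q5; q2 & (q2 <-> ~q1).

Initial set: {T (q3 -> ~q5); T (q2 & (q2 <-> ~q1)); F ~((q3 <-> q2) <-> ((q1 -> ~q4) -> q1))}.
T (q2 & (q2 <-> ~q1)): α-rule — add T q2, T (q2 <-> ~q1).
T (q3 -> ~q5): β-rule — branch into F q3  //  T ~q5.
  branch 1 (add F q3):
    F ~((q3 <-> q2) <-> ((q1 -> ~q4) -> q1)): β-rule — branch into T (q3 <-> q2), T ((q1 -> ~q4) -> q1)  //  F (q3 <-> q2), F ((q1 -> ~q4) -> q1).
      branch 1.1 (add T (q3 <-> q2), T ((q1 -> ~q4) -> q1)):
        T (q2 <-> ~q1): β-rule — branch into T q2, T ~q1  //  F q2, F ~q1.
          branch 1.1.1 (add T q2, T ~q1):
            T (q3 <-> q2): β-rule — branch into T q3, T q2  //  F q3, F q2.
              branch 1.1.1.1 (add T q3, T q2):
                × closes — contains both q3 and ~q3.
              branch 1.1.1.2 (add F q3, F q2):
                × closes — contains both q2 and ~q2.
          branch 1.1.2 (add F q2, F ~q1):
            × closes — contains both q2 and ~q2.
      branch 1.2 (add F (q3 <-> q2), F ((q1 -> ~q4) -> q1)):
        F ((q1 -> ~q4) -> q1): α-rule — add T (q1 -> ~q4), F q1.
        T (q2 <-> ~q1): β-rule — branch into T q2, T ~q1  //  F q2, F ~q1.
          branch 1.2.1 (add T q2, T ~q1):
            F (q3 <-> q2): β-rule — branch into T q3, F q2  //  F q3, T q2.
              branch 1.2.1.1 (add T q3, F q2):
                × closes — contains both q3 and ~q3.
              branch 1.2.1.2 (add F q3, T q2):
                T (q1 -> ~q4): β-rule — branch into F q1  //  T ~q4.
                  branch 1.2.1.2.1 (add F q1):
                    ○ open, literals {q1=F, q2=T, q3=F}.
                  branch 1.2.1.2.2 (add T ~q4):
                    ○ open, literals {q1=F, q2=T, q3=F, q4=F}.
          branch 1.2.2 (add F q2, F ~q1):
            × closes — contains both q2 and ~q2.
  branch 2 (add T ~q5):
    F ~((q3 <-> q2) <-> ((q1 -> ~q4) -> q1)): β-rule — branch into T (q3 <-> q2), T ((q1 -> ~q4) -> q1)  //  F (q3 <-> q2), F ((q1 -> ~q4) -> q1).
      branch 2.1 (add T (q3 <-> q2), T ((q1 -> ~q4) -> q1)):
        T (q2 <-> ~q1): β-rule — branch into T q2, T ~q1  //  F q2, F ~q1.
          branch 2.1.1 (add T q2, T ~q1):
            T (q3 <-> q2): β-rule — branch into T q3, T q2  //  F q3, F q2.
              branch 2.1.1.1 (add T q3, T q2):
                T ((q1 -> ~q4) -> q1): β-rule — branch into F (q1 -> ~q4)  //  T q1.
                  branch 2.1.1.1.1 (add F (q1 -> ~q4)):
                    F (q1 -> ~q4): α-rule — add T q1, F ~q4.
                    × closes — contains both q1 and ~q1.
                  branch 2.1.1.1.2 (add T q1):
                    × closes — contains both q1 and ~q1.
              branch 2.1.1.2 (add F q3, F q2):
                × closes — contains both q2 and ~q2.
          branch 2.1.2 (add F q2, F ~q1):
            × closes — contains both q2 and ~q2.
      branch 2.2 (add F (q3 <-> q2), F ((q1 -> ~q4) -> q1)):
        F ((q1 -> ~q4) -> q1): α-rule — add T (q1 -> ~q4), F q1.
        T (q2 <-> ~q1): β-rule — branch into T q2, T ~q1  //  F q2, F ~q1.
          branch 2.2.1 (add T q2, T ~q1):
            F (q3 <-> q2): β-rule — branch into T q3, F q2  //  F q3, T q2.
              branch 2.2.1.1 (add T q3, F q2):
                × closes — contains both q2 and ~q2.
              branch 2.2.1.2 (add F q3, T q2):
                T (q1 -> ~q4): β-rule — branch into F q1  //  T ~q4.
                  branch 2.2.1.2.1 (add F q1):
                    ○ open, literals {q1=F, q2=T, q3=F, q5=F}.
                  branch 2.2.1.2.2 (add T ~q4):
                    ○ open, literals {q1=F, q2=T, q3=F, q4=F, q5=F}.
          branch 2.2.2 (add F q2, F ~q1):
            × closes — contains both q2 and ~q2.
11 branches closed, 4 open.
An open branch gives a countermodel: q1=F, q2=T, q3=F (unmentioned atoms arbitrary); the premises hold there but the conclusion fails.

No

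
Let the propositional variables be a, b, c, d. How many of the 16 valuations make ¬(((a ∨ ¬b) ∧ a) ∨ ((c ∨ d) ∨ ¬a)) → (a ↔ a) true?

Initial set: {(¬(((a ∨ ¬b) ∧ a) ∨ ((c ∨ d) ∨ ¬a)) → (a ↔ a))}.
(¬(((a ∨ ¬b) ∧ a) ∨ ((c ∨ d) ∨ ¬a)) → (a ↔ a)): β-rule — branch into ¬¬(((a ∨ ¬b) ∧ a) ∨ ((c ∨ d) ∨ ¬a))  //  (a ↔ a).
  branch 1 (add ¬¬(((a ∨ ¬b) ∧ a) ∨ ((c ∨ d) ∨ ¬a))):
    ¬¬(((a ∨ ¬b) ∧ a) ∨ ((c ∨ d) ∨ ¬a)): β-rule — branch into ((a ∨ ¬b) ∧ a)  //  ((c ∨ d) ∨ ¬a).
      branch 1.1 (add ((a ∨ ¬b) ∧ a)):
        ((a ∨ ¬b) ∧ a): α-rule — add (a ∨ ¬b), a.
        (a ∨ ¬b): β-rule — branch into a  //  ¬b.
          branch 1.1.1 (add a):
            ○ open, literals {a=1}.
          branch 1.1.2 (add ¬b):
            ○ open, literals {a=1, b=0}.
      branch 1.2 (add ((c ∨ d) ∨ ¬a)):
        ((c ∨ d) ∨ ¬a): β-rule — branch into (c ∨ d)  //  ¬a.
          branch 1.2.1 (add (c ∨ d)):
            (c ∨ d): β-rule — branch into c  //  d.
              branch 1.2.1.1 (add c):
                ○ open, literals {c=1}.
              branch 1.2.1.2 (add d):
                ○ open, literals {d=1}.
          branch 1.2.2 (add ¬a):
            ○ open, literals {a=0}.
  branch 2 (add (a ↔ a)):
    (a ↔ a): β-rule — branch into a, a  //  ¬a, ¬a.
      branch 2.1 (add a, a):
        ○ open, literals {a=1}.
      branch 2.2 (add ¬a, ¬a):
        ○ open, literals {a=0}.
0 branches closed, 7 open.
Each open branch fixes some atoms; the unmentioned ones are free. Counting distinct full assignments: branch {a=1} (b, c, d) contributes 8 new; branch {a=1, b=0} (c, d) contributes 0 new; branch {c=1} (a, b, d) contributes 4 new; branch {d=1} (a, b, c) contributes 2 new; branch {a=0} (b, c, d) contributes 2 new; branch {a=1} (b, c, d) contributes 0 new; branch {a=0} (b, c, d) contributes 0 new. Total: 16.

16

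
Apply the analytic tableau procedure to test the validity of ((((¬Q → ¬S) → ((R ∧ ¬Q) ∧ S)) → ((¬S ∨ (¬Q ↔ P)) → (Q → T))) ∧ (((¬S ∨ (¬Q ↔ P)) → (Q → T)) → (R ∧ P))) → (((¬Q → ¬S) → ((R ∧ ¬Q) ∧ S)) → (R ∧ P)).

Valid

Assume the negation and expand:
Initial set: {F (((((¬Q → ¬S) → ((R ∧ ¬Q) ∧ S)) → ((¬S ∨ (¬Q ↔ P)) → (Q → T))) ∧ (((¬S ∨ (¬Q ↔ P)) → (Q → T)) → (R ∧ P))) → (((¬Q → ¬S) → ((R ∧ ¬Q) ∧ S)) → (R ∧ P)))}.
F (((((¬Q → ¬S) → ((R ∧ ¬Q) ∧ S)) → ((¬S ∨ (¬Q ↔ P)) → (Q → T))) ∧ (((¬S ∨ (¬Q ↔ P)) → (Q → T)) → (R ∧ P))) → (((¬Q → ¬S) → ((R ∧ ¬Q) ∧ S)) → (R ∧ P))): α-rule — add T ((((¬Q → ¬S) → ((R ∧ ¬Q) ∧ S)) → ((¬S ∨ (¬Q ↔ P)) → (Q → T))) ∧ (((¬S ∨ (¬Q ↔ P)) → (Q → T)) → (R ∧ P))), F (((¬Q → ¬S) → ((R ∧ ¬Q) ∧ S)) → (R ∧ P)).
T ((((¬Q → ¬S) → ((R ∧ ¬Q) ∧ S)) → ((¬S ∨ (¬Q ↔ P)) → (Q → T))) ∧ (((¬S ∨ (¬Q ↔ P)) → (Q → T)) → (R ∧ P))): α-rule — add T (((¬Q → ¬S) → ((R ∧ ¬Q) ∧ S)) → ((¬S ∨ (¬Q ↔ P)) → (Q → T))), T (((¬S ∨ (¬Q ↔ P)) → (Q → T)) → (R ∧ P)).
F (((¬Q → ¬S) → ((R ∧ ¬Q) ∧ S)) → (R ∧ P)): α-rule — add T ((¬Q → ¬S) → ((R ∧ ¬Q) ∧ S)), F (R ∧ P).
T (((¬Q → ¬S) → ((R ∧ ¬Q) ∧ S)) → ((¬S ∨ (¬Q ↔ P)) → (Q → T))): β-rule — branch into F ((¬Q → ¬S) → ((R ∧ ¬Q) ∧ S))  //  T ((¬S ∨ (¬Q ↔ P)) → (Q → T)).
  branch 1 (add F ((¬Q → ¬S) → ((R ∧ ¬Q) ∧ S))):
    F ((¬Q → ¬S) → ((R ∧ ¬Q) ∧ S)): α-rule — add T (¬Q → ¬S), F ((R ∧ ¬Q) ∧ S).
    T (((¬S ∨ (¬Q ↔ P)) → (Q → T)) → (R ∧ P)): β-rule — branch into F ((¬S ∨ (¬Q ↔ P)) → (Q → T))  //  T (R ∧ P).
      branch 1.1 (add F ((¬S ∨ (¬Q ↔ P)) → (Q → T))):
        F ((¬S ∨ (¬Q ↔ P)) → (Q → T)): α-rule — add T (¬S ∨ (¬Q ↔ P)), F (Q → T).
        F (Q → T): α-rule — add T Q, F T.
        T ((¬Q → ¬S) → ((R ∧ ¬Q) ∧ S)): β-rule — branch into F (¬Q → ¬S)  //  T ((R ∧ ¬Q) ∧ S).
          branch 1.1.1 (add F (¬Q → ¬S)):
            F (¬Q → ¬S): α-rule — add T ¬Q, F ¬S.
            × closes — contains both Q and ¬Q.
          branch 1.1.2 (add T ((R ∧ ¬Q) ∧ S)):
            T ((R ∧ ¬Q) ∧ S): α-rule — add T (R ∧ ¬Q), T S.
            T (R ∧ ¬Q): α-rule — add T R, T ¬Q.
            × closes — contains both Q and ¬Q.
      branch 1.2 (add T (R ∧ P)):
        T (R ∧ P): α-rule — add T R, T P.
        T ((¬Q → ¬S) → ((R ∧ ¬Q) ∧ S)): β-rule — branch into F (¬Q → ¬S)  //  T ((R ∧ ¬Q) ∧ S).
          branch 1.2.1 (add F (¬Q → ¬S)):
            F (¬Q → ¬S): α-rule — add T ¬Q, F ¬S.
            F (R ∧ P): β-rule — branch into F R  //  F P.
              branch 1.2.1.1 (add F R):
                × closes — contains both R and ¬R.
              branch 1.2.1.2 (add F P):
                × closes — contains both P and ¬P.
          branch 1.2.2 (add T ((R ∧ ¬Q) ∧ S)):
            T ((R ∧ ¬Q) ∧ S): α-rule — add T (R ∧ ¬Q), T S.
            T (R ∧ ¬Q): α-rule — add T R, T ¬Q.
            F (R ∧ P): β-rule — branch into F R  //  F P.
              branch 1.2.2.1 (add F R):
                × closes — contains both R and ¬R.
              branch 1.2.2.2 (add F P):
                × closes — contains both P and ¬P.
  branch 2 (add T ((¬S ∨ (¬Q ↔ P)) → (Q → T))):
    T (((¬S ∨ (¬Q ↔ P)) → (Q → T)) → (R ∧ P)): β-rule — branch into F ((¬S ∨ (¬Q ↔ P)) → (Q → T))  //  T (R ∧ P).
      branch 2.1 (add F ((¬S ∨ (¬Q ↔ P)) → (Q → T))):
        F ((¬S ∨ (¬Q ↔ P)) → (Q → T)): α-rule — add T (¬S ∨ (¬Q ↔ P)), F (Q → T).
        F (Q → T): α-rule — add T Q, F T.
        T ((¬Q → ¬S) → ((R ∧ ¬Q) ∧ S)): β-rule — branch into F (¬Q → ¬S)  //  T ((R ∧ ¬Q) ∧ S).
          branch 2.1.1 (add F (¬Q → ¬S)):
            F (¬Q → ¬S): α-rule — add T ¬Q, F ¬S.
            × closes — contains both Q and ¬Q.
          branch 2.1.2 (add T ((R ∧ ¬Q) ∧ S)):
            T ((R ∧ ¬Q) ∧ S): α-rule — add T (R ∧ ¬Q), T S.
            T (R ∧ ¬Q): α-rule — add T R, T ¬Q.
            × closes — contains both Q and ¬Q.
      branch 2.2 (add T (R ∧ P)):
        T (R ∧ P): α-rule — add T R, T P.
        T ((¬Q → ¬S) → ((R ∧ ¬Q) ∧ S)): β-rule — branch into F (¬Q → ¬S)  //  T ((R ∧ ¬Q) ∧ S).
          branch 2.2.1 (add F (¬Q → ¬S)):
            F (¬Q → ¬S): α-rule — add T ¬Q, F ¬S.
            F (R ∧ P): β-rule — branch into F R  //  F P.
              branch 2.2.1.1 (add F R):
                × closes — contains both R and ¬R.
              branch 2.2.1.2 (add F P):
                × closes — contains both P and ¬P.
          branch 2.2.2 (add T ((R ∧ ¬Q) ∧ S)):
            T ((R ∧ ¬Q) ∧ S): α-rule — add T (R ∧ ¬Q), T S.
            T (R ∧ ¬Q): α-rule — add T R, T ¬Q.
            F (R ∧ P): β-rule — branch into F R  //  F P.
              branch 2.2.2.1 (add F R):
                × closes — contains both R and ¬R.
              branch 2.2.2.2 (add F P):
                × closes — contains both P and ¬P.
All 12 branches close.
Every branch closed, so the negation is unsatisfiable and the formula is valid.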